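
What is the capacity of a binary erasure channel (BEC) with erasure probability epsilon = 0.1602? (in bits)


C = 1 - epsilon = 1 - 0.1602 = 0.8398

0.8398 bits


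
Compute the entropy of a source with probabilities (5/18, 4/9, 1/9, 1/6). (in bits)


H = -sum(p_i * log2(p_i)). Terms: -(5/18)*log2(5/18) = 0.513332; -(4/9)*log2(4/9) = 0.519967; -(1/9)*log2(1/9) = 0.352214; -(1/6)*log2(1/6) = 0.430827. H = 0.513332 + 0.519967 + 0.352214 + 0.430827 = 1.8163

1.8163 bits


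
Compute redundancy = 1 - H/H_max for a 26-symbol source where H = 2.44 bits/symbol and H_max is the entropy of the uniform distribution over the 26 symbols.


H_max = log2(K) = log2(26) = 4.7004 bits/symbol. Redundancy = 1 - H/H_max = 1 - 2.44/4.7004 = 1 - 0.5191 = 0.4809

0.4809


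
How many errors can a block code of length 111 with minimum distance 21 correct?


Correction capability = floor((d-1)/2) = floor((21-1)/2) = 10

10 errors


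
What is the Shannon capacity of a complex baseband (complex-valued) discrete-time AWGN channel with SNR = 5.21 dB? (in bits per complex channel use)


SNR_linear = 10^(5.21/10) = 3.3189; C = log2(1 + SNR_linear) = log2(1 + 3.3189) = 2.1107

2.1107 bits/channel use


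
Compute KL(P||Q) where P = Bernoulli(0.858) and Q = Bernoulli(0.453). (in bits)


KL = p*log2(p/q) + (1-p)*log2((1-p)/(1-q)) = 0.858*log2(0.858/0.453) + 0.142*log2(0.142/0.547) = 0.5143

0.5143 bits


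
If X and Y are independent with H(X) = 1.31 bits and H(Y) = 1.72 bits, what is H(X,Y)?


For independent variables, H(X,Y) = H(X) + H(Y) = 1.31 + 1.72 = 3.03

3.03 bits


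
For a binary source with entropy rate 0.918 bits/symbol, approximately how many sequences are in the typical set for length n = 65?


log2|A_typical| = nH = 65 * 0.918 = 59.67, so |A_typical| ~ 2^59.67 = 9.172e+17

9.172e+17


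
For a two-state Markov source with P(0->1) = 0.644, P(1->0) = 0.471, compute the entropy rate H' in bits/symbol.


Stationary distribution: pi_0 = p10/(p01+p10) = 0.4224, pi_1 = 0.5776. Entropy rate H' = pi_0*H(p01) + pi_1*H(p10) = 0.4224*0.9393 + 0.5776*0.9976 = 0.973

0.973 bits/symbol


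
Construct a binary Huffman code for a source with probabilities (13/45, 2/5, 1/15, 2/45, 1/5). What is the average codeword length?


Huffman construction (repeatedly merge the two least-probable nodes; each merge adds 1 bit to every symbol beneath it): 2/45 + 1/15 = 1/9; 1/9 + 1/5 = 14/45; 13/45 + 14/45 = 3/5; 2/5 + 3/5 = 1. Resulting codeword lengths (in the order the probabilities were given): (2, 1, 4, 4, 3). L_avg = sum(p_i * l_i) = 13/45*2 + 2/5*1 + 1/15*4 + 2/45*4 + 1/5*3 = 91/45 = 2.0222

2.0222 bits


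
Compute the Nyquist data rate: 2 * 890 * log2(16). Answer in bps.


Rate = 2 * B * log2(M) = 2 * 890 * 4.0 = 7120.0

7120.0 bps


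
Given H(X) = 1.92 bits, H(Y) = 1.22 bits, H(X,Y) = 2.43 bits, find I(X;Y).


I(X;Y) = H(X) + H(Y) - H(X,Y) = 1.92 + 1.22 - 2.43 = 0.71

0.71 bits


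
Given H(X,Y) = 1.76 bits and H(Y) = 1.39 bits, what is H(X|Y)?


H(X|Y) = H(X,Y) - H(Y) = 1.76 - 1.39 = 0.37

0.37 bits


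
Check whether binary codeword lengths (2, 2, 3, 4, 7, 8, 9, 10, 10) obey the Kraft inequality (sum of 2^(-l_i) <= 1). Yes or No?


Kraft sum = sum(2^(-l_i)) = 0.7031, need <= 1. Result: satisfied (a binary prefix-free code with these lengths exists)

Yes


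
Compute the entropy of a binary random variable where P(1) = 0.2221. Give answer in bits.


H = -p*log2(p) - (1-p)*log2(1-p). -0.2221*log2(0.2221) = 0.482117; -0.7779*log2(0.7779) = 0.281867. H = 0.482117 + 0.281867 = 0.764

0.764 bits


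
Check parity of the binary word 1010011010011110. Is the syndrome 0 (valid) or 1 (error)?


Syndrome = XOR of all bits = 1 XOR 0 XOR 1 XOR 0 XOR 0 XOR 1 XOR 1 XOR 0 XOR 1 XOR 0 XOR 0 XOR 1 XOR 1 XOR 1 XOR 1 XOR 0 = 1

1


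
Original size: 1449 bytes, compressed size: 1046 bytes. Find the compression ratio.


Ratio = original / compressed = 1449 / 1046 = 1.3853

1.3853


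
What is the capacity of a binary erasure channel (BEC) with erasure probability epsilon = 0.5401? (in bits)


C = 1 - epsilon = 1 - 0.5401 = 0.4599

0.4599 bits


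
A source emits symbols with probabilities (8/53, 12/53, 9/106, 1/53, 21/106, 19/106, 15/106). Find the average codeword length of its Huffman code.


Huffman construction (repeatedly merge the two least-probable nodes; each merge adds 1 bit to every symbol beneath it): 1/53 + 9/106 = 11/106; 11/106 + 15/106 = 13/53; 8/53 + 19/106 = 35/106; 21/106 + 12/53 = 45/106; 13/53 + 35/106 = 61/106; 45/106 + 61/106 = 1. Resulting codeword lengths (in the order the probabilities were given): (3, 2, 4, 4, 2, 3, 3). L_avg = sum(p_i * l_i) = 8/53*3 + 12/53*2 + 9/106*4 + 1/53*4 + 21/106*2 + 19/106*3 + 15/106*3 = 142/53 = 2.6792

2.6792 bits


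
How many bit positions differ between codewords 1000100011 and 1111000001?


Count differing positions: . ^ ^ ^ ^ . . . ^ . = 5 differences

5


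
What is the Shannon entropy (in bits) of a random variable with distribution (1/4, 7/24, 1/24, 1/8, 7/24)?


H = -sum(p_i * log2(p_i)). Terms: -(1/4)*log2(1/4) = 0.500000; -(7/24)*log2(7/24) = 0.518469; -(1/24)*log2(1/24) = 0.191040; -(1/8)*log2(1/8) = 0.375000; -(7/24)*log2(7/24) = 0.518469. H = 0.500000 + 0.518469 + 0.191040 + 0.375000 + 0.518469 = 2.103

2.103 bits


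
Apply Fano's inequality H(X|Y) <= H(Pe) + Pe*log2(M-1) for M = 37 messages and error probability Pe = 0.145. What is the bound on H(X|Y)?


H(Pe) = -Pe*log2(Pe) - (1-Pe)*log2(1-Pe) = -0.145*log2(0.145) - 0.855*log2(0.855) = 0.403952 + 0.193233 = 0.5972. Pe*log2(M-1) = 0.145*log2(36) = 0.749639. Bound = H(Pe) + Pe*log2(M-1) = 0.403952 + 0.193233 + 0.749639 = 1.3468

1.3468 bits


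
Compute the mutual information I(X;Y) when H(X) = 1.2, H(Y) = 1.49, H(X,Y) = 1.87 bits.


I(X;Y) = H(X) + H(Y) - H(X,Y) = 1.2 + 1.49 - 1.87 = 0.82

0.82 bits


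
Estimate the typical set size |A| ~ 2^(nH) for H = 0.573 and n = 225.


log2|A_typical| = nH = 225 * 0.573 = 128.925, so |A_typical| ~ 2^128.925 = 6.461e+38

6.461e+38


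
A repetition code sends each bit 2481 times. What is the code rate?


Rate = k/n = 1/2481

1/2481


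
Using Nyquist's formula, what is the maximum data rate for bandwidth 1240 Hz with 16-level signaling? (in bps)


Rate = 2 * B * log2(M) = 2 * 1240 * 4.0 = 9920.0

9920.0 bps


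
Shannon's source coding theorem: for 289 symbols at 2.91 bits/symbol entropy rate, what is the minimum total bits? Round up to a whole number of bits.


Minimum bits >= n * H = 289 * 2.91 = 840.99, rounded up to a whole number of bits = 841

841 bits


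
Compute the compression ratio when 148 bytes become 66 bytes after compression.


Ratio = original / compressed = 148 / 66 = 2.2424

2.2424


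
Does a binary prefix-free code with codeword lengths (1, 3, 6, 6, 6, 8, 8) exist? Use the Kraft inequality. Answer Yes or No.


Kraft sum = sum(2^(-l_i)) = 0.6797, need <= 1. Result: satisfied (a binary prefix-free code with these lengths exists)

Yes


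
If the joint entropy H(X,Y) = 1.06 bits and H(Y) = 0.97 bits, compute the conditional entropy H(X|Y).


H(X|Y) = H(X,Y) - H(Y) = 1.06 - 0.97 = 0.09

0.09 bits


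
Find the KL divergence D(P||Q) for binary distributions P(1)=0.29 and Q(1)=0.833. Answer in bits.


KL = p*log2(p/q) + (1-p)*log2((1-p)/(1-q)) = 0.29*log2(0.29/0.833) + 0.71*log2(0.71/0.167) = 1.041

1.041 bits


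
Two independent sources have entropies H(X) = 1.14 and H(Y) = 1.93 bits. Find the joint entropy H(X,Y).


For independent variables, H(X,Y) = H(X) + H(Y) = 1.14 + 1.93 = 3.07

3.07 bits


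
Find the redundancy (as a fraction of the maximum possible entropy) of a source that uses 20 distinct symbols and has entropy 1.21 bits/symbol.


H_max = log2(K) = log2(20) = 4.3219 bits/symbol. Redundancy = 1 - H/H_max = 1 - 1.21/4.3219 = 1 - 0.28 = 0.72

0.72


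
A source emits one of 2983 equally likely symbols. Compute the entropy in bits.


H = log2(n) = log2(2983) = 11.5425

11.5425 bits


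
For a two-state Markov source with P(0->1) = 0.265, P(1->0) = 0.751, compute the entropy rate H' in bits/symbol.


Stationary distribution: pi_0 = p10/(p01+p10) = 0.7392, pi_1 = 0.2608. Entropy rate H' = pi_0*H(p01) + pi_1*H(p10) = 0.7392*0.8342 + 0.2608*0.8097 = 0.8278

0.8278 bits/symbol


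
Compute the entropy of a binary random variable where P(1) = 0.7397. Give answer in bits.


H = -p*log2(p) - (1-p)*log2(1-p). -0.7397*log2(0.7397) = 0.321760; -0.2603*log2(0.2603) = 0.505438. H = 0.321760 + 0.505438 = 0.8272

0.8272 bits


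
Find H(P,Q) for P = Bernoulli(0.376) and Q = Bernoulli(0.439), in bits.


H(P,Q) = -p*log2(q) - (1-p)*log2(1-q). -0.376*log2(0.439) = 0.446578; -0.624*log2(0.561) = 0.520371. H(P,Q) = 0.446578 + 0.520371 = 0.9669

0.9669 bits


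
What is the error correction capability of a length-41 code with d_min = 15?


Correction capability = floor((d-1)/2) = floor((15-1)/2) = 7

7 errors


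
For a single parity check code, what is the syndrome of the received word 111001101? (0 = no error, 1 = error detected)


Syndrome = XOR of all bits = 1 XOR 1 XOR 1 XOR 0 XOR 0 XOR 1 XOR 1 XOR 0 XOR 1 = 0

0


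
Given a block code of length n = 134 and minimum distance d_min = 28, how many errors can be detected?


Detection capability = d_min - 1 = 28 - 1 = 27

27 errors


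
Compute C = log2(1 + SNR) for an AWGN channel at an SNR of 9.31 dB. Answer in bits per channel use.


SNR_linear = 10^(9.31/10) = 8.531; C = log2(1 + SNR_linear) = log2(1 + 8.531) = 3.2526

3.2526 bits/channel use


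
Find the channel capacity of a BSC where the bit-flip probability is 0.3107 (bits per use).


H(p) = -p*log2(p) - (1-p)*log2(1-p) = -0.3107*log2(0.3107) - 0.6893*log2(0.6893) = 0.523966 + 0.370014 = 0.894. C = 1 - H(p) = 1 - 0.894 = 0.106

0.106 bits


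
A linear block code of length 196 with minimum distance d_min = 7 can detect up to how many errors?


Detection capability = d_min - 1 = 7 - 1 = 6

6 errors


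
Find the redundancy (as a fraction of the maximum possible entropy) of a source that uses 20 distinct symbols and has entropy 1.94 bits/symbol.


H_max = log2(K) = log2(20) = 4.3219 bits/symbol. Redundancy = 1 - H/H_max = 1 - 1.94/4.3219 = 1 - 0.4489 = 0.5511

0.5511


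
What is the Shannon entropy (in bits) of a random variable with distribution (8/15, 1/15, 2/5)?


H = -sum(p_i * log2(p_i)). Terms: -(8/15)*log2(8/15) = 0.483675; -(1/15)*log2(1/15) = 0.260459; -(2/5)*log2(2/5) = 0.528771. H = 0.483675 + 0.260459 + 0.528771 = 1.2729

1.2729 bits


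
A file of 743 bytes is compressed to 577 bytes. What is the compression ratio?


Ratio = original / compressed = 743 / 577 = 1.2877

1.2877


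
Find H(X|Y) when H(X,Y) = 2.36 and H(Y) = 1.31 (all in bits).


H(X|Y) = H(X,Y) - H(Y) = 2.36 - 1.31 = 1.05

1.05 bits


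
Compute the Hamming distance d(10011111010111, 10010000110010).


Count differing positions: . . . . ^ ^ ^ ^ ^ . . ^ . ^ = 7 differences

7


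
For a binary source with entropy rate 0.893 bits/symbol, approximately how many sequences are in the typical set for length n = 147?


log2|A_typical| = nH = 147 * 0.893 = 131.271, so |A_typical| ~ 2^131.271 = 3.285e+39

3.285e+39


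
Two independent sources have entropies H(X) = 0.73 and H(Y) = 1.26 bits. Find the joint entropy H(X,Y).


For independent variables, H(X,Y) = H(X) + H(Y) = 0.73 + 1.26 = 1.99

1.99 bits


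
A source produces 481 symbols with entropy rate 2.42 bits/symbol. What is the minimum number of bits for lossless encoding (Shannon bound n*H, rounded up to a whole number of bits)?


Minimum bits >= n * H = 481 * 2.42 = 1164.02, rounded up to a whole number of bits = 1165

1165 bits


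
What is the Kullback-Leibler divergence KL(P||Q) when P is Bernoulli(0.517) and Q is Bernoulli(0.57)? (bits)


KL = p*log2(p/q) + (1-p)*log2((1-p)/(1-q)) = 0.517*log2(0.517/0.57) + 0.483*log2(0.483/0.43) = 0.0082

0.0082 bits


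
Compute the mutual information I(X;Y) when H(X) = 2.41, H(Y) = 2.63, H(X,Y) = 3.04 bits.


I(X;Y) = H(X) + H(Y) - H(X,Y) = 2.41 + 2.63 - 3.04 = 2.0

2.0 bits


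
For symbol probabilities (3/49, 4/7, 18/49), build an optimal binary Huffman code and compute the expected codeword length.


Huffman construction (repeatedly merge the two least-probable nodes; each merge adds 1 bit to every symbol beneath it): 3/49 + 18/49 = 3/7; 3/7 + 4/7 = 1. Resulting codeword lengths (in the order the probabilities were given): (2, 1, 2). L_avg = sum(p_i * l_i) = 3/49*2 + 4/7*1 + 18/49*2 = 10/7 = 1.4286

1.4286 bits


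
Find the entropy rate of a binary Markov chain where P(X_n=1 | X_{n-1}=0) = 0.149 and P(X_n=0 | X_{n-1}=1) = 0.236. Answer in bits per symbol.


Stationary distribution: pi_0 = p10/(p01+p10) = 0.613, pi_1 = 0.387. Entropy rate H' = pi_0*H(p01) + pi_1*H(p10) = 0.613*0.6073 + 0.387*0.7883 = 0.6774

0.6774 bits/symbol


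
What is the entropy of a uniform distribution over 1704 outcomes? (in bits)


H = log2(n) = log2(1704) = 10.7347

10.7347 bits


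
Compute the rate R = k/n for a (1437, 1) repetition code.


Rate = k/n = 1/1437

1/1437


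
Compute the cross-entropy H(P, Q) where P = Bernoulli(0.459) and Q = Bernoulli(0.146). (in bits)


H(P,Q) = -p*log2(q) - (1-p)*log2(1-q). -0.459*log2(0.146) = 1.274166; -0.541*log2(0.854) = 0.123181. H(P,Q) = 1.274166 + 0.123181 = 1.3973

1.3973 bits


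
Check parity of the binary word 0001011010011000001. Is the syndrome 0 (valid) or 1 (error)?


Syndrome = XOR of all bits = 0 XOR 0 XOR 0 XOR 1 XOR 0 XOR 1 XOR 1 XOR 0 XOR 1 XOR 0 XOR 0 XOR 1 XOR 1 XOR 0 XOR 0 XOR 0 XOR 0 XOR 0 XOR 1 = 1

1


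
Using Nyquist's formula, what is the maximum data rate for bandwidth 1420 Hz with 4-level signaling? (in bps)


Rate = 2 * B * log2(M) = 2 * 1420 * 2.0 = 5680.0

5680.0 bps


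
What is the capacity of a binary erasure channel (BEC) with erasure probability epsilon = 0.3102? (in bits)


C = 1 - epsilon = 1 - 0.3102 = 0.6898

0.6898 bits


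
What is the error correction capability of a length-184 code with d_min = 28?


Correction capability = floor((d-1)/2) = floor((28-1)/2) = 13

13 errors


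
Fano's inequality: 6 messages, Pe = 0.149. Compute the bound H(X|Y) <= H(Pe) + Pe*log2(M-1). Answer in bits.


H(Pe) = -Pe*log2(Pe) - (1-Pe)*log2(1-Pe) = -0.149*log2(0.149) - 0.851*log2(0.851) = 0.409246 + 0.198086 = 0.6073. Pe*log2(M-1) = 0.149*log2(5) = 0.345967. Bound = H(Pe) + Pe*log2(M-1) = 0.409246 + 0.198086 + 0.345967 = 0.9533

0.9533 bits


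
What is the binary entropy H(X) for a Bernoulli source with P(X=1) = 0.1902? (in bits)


H = -p*log2(p) - (1-p)*log2(1-p). -0.1902*log2(0.1902) = 0.455417; -0.8098*log2(0.8098) = 0.246473. H = 0.455417 + 0.246473 = 0.7019

0.7019 bits


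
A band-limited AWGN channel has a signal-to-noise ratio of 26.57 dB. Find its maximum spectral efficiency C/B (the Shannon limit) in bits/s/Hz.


SNR_linear = 10^(26.57/10) = 453.9416; C/B = log2(1 + SNR_linear) = log2(1 + 453.9416) = 8.8295

8.8295 bits/s/Hz


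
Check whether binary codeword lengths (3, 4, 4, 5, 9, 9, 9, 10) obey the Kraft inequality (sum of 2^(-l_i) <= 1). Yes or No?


Kraft sum = sum(2^(-l_i)) = 0.2881, need <= 1. Result: satisfied (a binary prefix-free code with these lengths exists)

Yes


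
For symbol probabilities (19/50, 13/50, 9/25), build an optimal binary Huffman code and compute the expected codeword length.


Huffman construction (repeatedly merge the two least-probable nodes; each merge adds 1 bit to every symbol beneath it): 13/50 + 9/25 = 31/50; 19/50 + 31/50 = 1. Resulting codeword lengths (in the order the probabilities were given): (1, 2, 2). L_avg = sum(p_i * l_i) = 19/50*1 + 13/50*2 + 9/25*2 = 81/50 = 1.62

1.62 bits


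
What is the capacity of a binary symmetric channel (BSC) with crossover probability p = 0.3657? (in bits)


H(p) = -p*log2(p) - (1-p)*log2(1-p) = -0.3657*log2(0.3657) - 0.6343*log2(0.6343) = 0.530729 + 0.416585 = 0.9473. C = 1 - H(p) = 1 - 0.9473 = 0.0527

0.0527 bits


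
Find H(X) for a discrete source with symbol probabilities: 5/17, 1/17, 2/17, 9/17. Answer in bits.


H = -sum(p_i * log2(p_i)). Terms: -(5/17)*log2(5/17) = 0.519275; -(1/17)*log2(1/17) = 0.240439; -(2/17)*log2(2/17) = 0.363231; -(9/17)*log2(9/17) = 0.485755. H = 0.519275 + 0.240439 + 0.363231 + 0.485755 = 1.6087

1.6087 bits


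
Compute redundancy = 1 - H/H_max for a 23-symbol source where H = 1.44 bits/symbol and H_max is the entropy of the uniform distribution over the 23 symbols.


H_max = log2(K) = log2(23) = 4.5236 bits/symbol. Redundancy = 1 - H/H_max = 1 - 1.44/4.5236 = 1 - 0.3183 = 0.6817

0.6817


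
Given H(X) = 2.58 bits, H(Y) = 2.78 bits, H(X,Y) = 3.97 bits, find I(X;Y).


I(X;Y) = H(X) + H(Y) - H(X,Y) = 2.58 + 2.78 - 3.97 = 1.39

1.39 bits


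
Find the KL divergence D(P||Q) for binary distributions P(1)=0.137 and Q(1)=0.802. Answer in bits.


KL = p*log2(p/q) + (1-p)*log2((1-p)/(1-q)) = 0.137*log2(0.137/0.802) + 0.863*log2(0.863/0.198) = 1.4836

1.4836 bits


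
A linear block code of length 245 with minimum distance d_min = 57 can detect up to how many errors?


Detection capability = d_min - 1 = 57 - 1 = 56

56 errors


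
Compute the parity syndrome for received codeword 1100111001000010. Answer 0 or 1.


Syndrome = XOR of all bits = 1 XOR 1 XOR 0 XOR 0 XOR 1 XOR 1 XOR 1 XOR 0 XOR 0 XOR 1 XOR 0 XOR 0 XOR 0 XOR 0 XOR 1 XOR 0 = 1

1


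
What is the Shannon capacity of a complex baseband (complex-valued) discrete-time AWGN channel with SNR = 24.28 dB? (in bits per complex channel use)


SNR_linear = 10^(24.28/10) = 267.9168; C = log2(1 + SNR_linear) = log2(1 + 267.9168) = 8.071

8.071 bits/channel use


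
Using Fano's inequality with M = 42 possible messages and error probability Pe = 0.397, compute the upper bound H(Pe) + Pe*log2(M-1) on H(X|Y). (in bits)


H(Pe) = -Pe*log2(Pe) - (1-Pe)*log2(1-Pe) = -0.397*log2(0.397) - 0.603*log2(0.603) = 0.529117 + 0.440051 = 0.9692. Pe*log2(M-1) = 0.397*log2(41) = 2.126948. Bound = H(Pe) + Pe*log2(M-1) = 0.529117 + 0.440051 + 2.126948 = 3.0961

3.0961 bits


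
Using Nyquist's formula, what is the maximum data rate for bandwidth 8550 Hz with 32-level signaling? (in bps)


Rate = 2 * B * log2(M) = 2 * 8550 * 5.0 = 85500.0

85500.0 bps


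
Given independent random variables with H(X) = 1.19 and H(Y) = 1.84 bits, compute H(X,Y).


For independent variables, H(X,Y) = H(X) + H(Y) = 1.19 + 1.84 = 3.03

3.03 bits


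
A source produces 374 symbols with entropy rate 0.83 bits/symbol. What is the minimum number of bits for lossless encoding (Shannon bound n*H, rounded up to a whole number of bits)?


Minimum bits >= n * H = 374 * 0.83 = 310.42, rounded up to a whole number of bits = 311

311 bits


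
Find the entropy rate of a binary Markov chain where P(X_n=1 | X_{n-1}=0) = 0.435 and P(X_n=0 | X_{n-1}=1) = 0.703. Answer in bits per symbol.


Stationary distribution: pi_0 = p10/(p01+p10) = 0.6178, pi_1 = 0.3822. Entropy rate H' = pi_0*H(p01) + pi_1*H(p10) = 0.6178*0.9878 + 0.3822*0.8776 = 0.9457

0.9457 bits/symbol


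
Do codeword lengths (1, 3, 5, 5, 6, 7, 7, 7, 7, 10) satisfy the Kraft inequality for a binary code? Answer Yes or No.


Kraft sum = sum(2^(-l_i)) = 0.7354, need <= 1. Result: satisfied (a binary prefix-free code with these lengths exists)

Yes


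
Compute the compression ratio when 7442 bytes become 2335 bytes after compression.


Ratio = original / compressed = 7442 / 2335 = 3.1872

3.1872


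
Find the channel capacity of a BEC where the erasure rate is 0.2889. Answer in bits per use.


C = 1 - epsilon = 1 - 0.2889 = 0.7111

0.7111 bits


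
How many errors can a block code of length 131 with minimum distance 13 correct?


Correction capability = floor((d-1)/2) = floor((13-1)/2) = 6

6 errors


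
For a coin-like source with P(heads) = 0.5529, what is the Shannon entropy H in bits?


H = -p*log2(p) - (1-p)*log2(1-p). -0.5529*log2(0.5529) = 0.472679; -0.4471*log2(0.4471) = 0.519231. H = 0.472679 + 0.519231 = 0.9919

0.9919 bits


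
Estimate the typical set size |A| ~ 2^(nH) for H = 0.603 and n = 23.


log2|A_typical| = nH = 23 * 0.603 = 13.869, so |A_typical| ~ 2^13.869 = 1.496e+04

1.496e+04


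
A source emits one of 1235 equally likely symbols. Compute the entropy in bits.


H = log2(n) = log2(1235) = 10.2703

10.2703 bits


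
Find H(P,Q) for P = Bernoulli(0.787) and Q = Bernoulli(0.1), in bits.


H(P,Q) = -p*log2(q) - (1-p)*log2(1-q). -0.787*log2(0.1) = 2.614357; -0.213*log2(0.9) = 0.032377. H(P,Q) = 2.614357 + 0.032377 = 2.6467

2.6467 bits


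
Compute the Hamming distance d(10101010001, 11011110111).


Count differing positions: . ^ ^ ^ . ^ . . ^ ^ . = 6 differences

6


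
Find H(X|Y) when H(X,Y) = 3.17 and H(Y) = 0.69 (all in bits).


H(X|Y) = H(X,Y) - H(Y) = 3.17 - 0.69 = 2.48

2.48 bits


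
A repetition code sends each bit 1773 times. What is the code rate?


Rate = k/n = 1/1773

1/1773


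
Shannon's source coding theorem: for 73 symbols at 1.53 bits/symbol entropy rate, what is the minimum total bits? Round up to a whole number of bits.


Minimum bits >= n * H = 73 * 1.53 = 111.69, rounded up to a whole number of bits = 112

112 bits


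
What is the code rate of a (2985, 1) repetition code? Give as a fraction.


Rate = k/n = 1/2985

1/2985


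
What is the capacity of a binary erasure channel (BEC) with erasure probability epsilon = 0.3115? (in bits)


C = 1 - epsilon = 1 - 0.3115 = 0.6885

0.6885 bits


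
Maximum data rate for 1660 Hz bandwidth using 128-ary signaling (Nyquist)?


Rate = 2 * B * log2(M) = 2 * 1660 * 7.0 = 23240.0

23240.0 bps


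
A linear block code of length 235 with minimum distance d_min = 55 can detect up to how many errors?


Detection capability = d_min - 1 = 55 - 1 = 54

54 errors


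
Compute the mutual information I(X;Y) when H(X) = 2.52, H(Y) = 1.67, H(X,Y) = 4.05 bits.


I(X;Y) = H(X) + H(Y) - H(X,Y) = 2.52 + 1.67 - 4.05 = 0.14

0.14 bits


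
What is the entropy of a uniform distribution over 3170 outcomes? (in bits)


H = log2(n) = log2(3170) = 11.6303

11.6303 bits


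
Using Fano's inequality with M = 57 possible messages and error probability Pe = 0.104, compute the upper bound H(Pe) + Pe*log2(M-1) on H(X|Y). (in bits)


H(Pe) = -Pe*log2(Pe) - (1-Pe)*log2(1-Pe) = -0.104*log2(0.104) - 0.896*log2(0.896) = 0.339596 + 0.141953 = 0.4815. Pe*log2(M-1) = 0.104*log2(56) = 0.603965. Bound = H(Pe) + Pe*log2(M-1) = 0.339596 + 0.141953 + 0.603965 = 1.0855

1.0855 bits


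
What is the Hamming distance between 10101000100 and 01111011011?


Count differing positions: ^ ^ . ^ . . ^ ^ ^ ^ ^ = 8 differences

8


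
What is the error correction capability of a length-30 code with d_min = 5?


Correction capability = floor((d-1)/2) = floor((5-1)/2) = 2

2 errors


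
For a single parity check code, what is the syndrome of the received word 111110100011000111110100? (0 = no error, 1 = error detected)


Syndrome = XOR of all bits = 1 XOR 1 XOR 1 XOR 1 XOR 1 XOR 0 XOR 1 XOR 0 XOR 0 XOR 0 XOR 1 XOR 1 XOR 0 XOR 0 XOR 0 XOR 1 XOR 1 XOR 1 XOR 1 XOR 1 XOR 0 XOR 1 XOR 0 XOR 0 = 0

0


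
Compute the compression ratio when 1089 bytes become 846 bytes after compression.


Ratio = original / compressed = 1089 / 846 = 1.2872

1.2872


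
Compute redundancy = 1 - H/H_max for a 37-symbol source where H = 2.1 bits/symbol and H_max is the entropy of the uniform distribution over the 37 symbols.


H_max = log2(K) = log2(37) = 5.2095 bits/symbol. Redundancy = 1 - H/H_max = 1 - 2.1/5.2095 = 1 - 0.4031 = 0.5969

0.5969


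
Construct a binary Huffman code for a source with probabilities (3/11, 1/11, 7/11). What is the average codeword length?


Huffman construction (repeatedly merge the two least-probable nodes; each merge adds 1 bit to every symbol beneath it): 1/11 + 3/11 = 4/11; 4/11 + 7/11 = 1. Resulting codeword lengths (in the order the probabilities were given): (2, 2, 1). L_avg = sum(p_i * l_i) = 3/11*2 + 1/11*2 + 7/11*1 = 15/11 = 1.3636

1.3636 bits


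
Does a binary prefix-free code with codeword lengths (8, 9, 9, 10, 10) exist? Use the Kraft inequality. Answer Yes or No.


Kraft sum = sum(2^(-l_i)) = 0.0098, need <= 1. Result: satisfied (a binary prefix-free code with these lengths exists)

Yes


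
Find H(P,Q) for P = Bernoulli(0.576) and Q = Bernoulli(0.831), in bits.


H(P,Q) = -p*log2(q) - (1-p)*log2(1-q). -0.576*log2(0.831) = 0.153838; -0.424*log2(0.169) = 1.087520. H(P,Q) = 0.153838 + 1.087520 = 1.2414

1.2414 bits


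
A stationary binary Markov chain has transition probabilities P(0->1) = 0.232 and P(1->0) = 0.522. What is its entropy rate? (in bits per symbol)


Stationary distribution: pi_0 = p10/(p01+p10) = 0.6923, pi_1 = 0.3077. Entropy rate H' = pi_0*H(p01) + pi_1*H(p10) = 0.6923*0.7815 + 0.3077*0.9986 = 0.8483

0.8483 bits/symbol


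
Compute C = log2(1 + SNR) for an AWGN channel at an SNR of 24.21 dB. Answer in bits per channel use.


SNR_linear = 10^(24.21/10) = 263.6331; C = log2(1 + SNR_linear) = log2(1 + 263.6331) = 8.0478

8.0478 bits/channel use


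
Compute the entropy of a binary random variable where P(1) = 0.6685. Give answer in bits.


H = -p*log2(p) - (1-p)*log2(1-p). -0.6685*log2(0.6685) = 0.388399; -0.3315*log2(0.3315) = 0.528053. H = 0.388399 + 0.528053 = 0.9165

0.9165 bits


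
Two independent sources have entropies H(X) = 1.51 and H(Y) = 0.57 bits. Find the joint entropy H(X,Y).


For independent variables, H(X,Y) = H(X) + H(Y) = 1.51 + 0.57 = 2.08

2.08 bits


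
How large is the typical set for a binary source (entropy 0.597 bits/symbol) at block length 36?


log2|A_typical| = nH = 36 * 0.597 = 21.492, so |A_typical| ~ 2^21.492 = 2.949e+06

2.949e+06


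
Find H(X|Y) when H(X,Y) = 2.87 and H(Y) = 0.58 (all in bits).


H(X|Y) = H(X,Y) - H(Y) = 2.87 - 0.58 = 2.29

2.29 bits


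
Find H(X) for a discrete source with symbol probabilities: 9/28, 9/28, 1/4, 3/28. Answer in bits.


H = -sum(p_i * log2(p_i)). Terms: -(9/28)*log2(9/28) = 0.526317; -(9/28)*log2(9/28) = 0.526317; -(1/4)*log2(1/4) = 0.500000; -(3/28)*log2(3/28) = 0.345256. H = 0.526317 + 0.526317 + 0.500000 + 0.345256 = 1.8979

1.8979 bits


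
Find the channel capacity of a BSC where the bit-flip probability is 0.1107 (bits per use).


H(p) = -p*log2(p) - (1-p)*log2(1-p) = -0.1107*log2(0.1107) - 0.8893*log2(0.8893) = 0.351503 + 0.150521 = 0.502. C = 1 - H(p) = 1 - 0.502 = 0.498

0.498 bits


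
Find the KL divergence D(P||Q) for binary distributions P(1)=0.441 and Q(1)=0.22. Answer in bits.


KL = p*log2(p/q) + (1-p)*log2((1-p)/(1-q)) = 0.441*log2(0.441/0.22) + 0.559*log2(0.559/0.78) = 0.1738

0.1738 bits


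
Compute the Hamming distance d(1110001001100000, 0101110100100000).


Count differing positions: ^ . ^ ^ ^ ^ ^ ^ . ^ . . . . . . = 8 differences

8


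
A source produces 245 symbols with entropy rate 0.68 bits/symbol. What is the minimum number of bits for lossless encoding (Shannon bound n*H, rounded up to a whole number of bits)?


Minimum bits >= n * H = 245 * 0.68 = 166.6, rounded up to a whole number of bits = 167

167 bits


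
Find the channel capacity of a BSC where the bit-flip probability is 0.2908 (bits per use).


H(p) = -p*log2(p) - (1-p)*log2(1-p) = -0.2908*log2(0.2908) - 0.7092*log2(0.7092) = 0.518177 + 0.351576 = 0.8698. C = 1 - H(p) = 1 - 0.8698 = 0.1302

0.1302 bits


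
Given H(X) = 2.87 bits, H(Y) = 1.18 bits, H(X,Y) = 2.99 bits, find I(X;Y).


I(X;Y) = H(X) + H(Y) - H(X,Y) = 2.87 + 1.18 - 2.99 = 1.06

1.06 bits


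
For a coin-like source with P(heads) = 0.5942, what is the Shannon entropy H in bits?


H = -p*log2(p) - (1-p)*log2(1-p). -0.5942*log2(0.5942) = 0.446232; -0.4058*log2(0.4058) = 0.528010. H = 0.446232 + 0.528010 = 0.9742

0.9742 bits


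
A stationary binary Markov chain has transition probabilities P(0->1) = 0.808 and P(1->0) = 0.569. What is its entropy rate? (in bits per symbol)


Stationary distribution: pi_0 = p10/(p01+p10) = 0.4132, pi_1 = 0.5868. Entropy rate H' = pi_0*H(p01) + pi_1*H(p10) = 0.4132*0.7056 + 0.5868*0.9862 = 0.8703

0.8703 bits/symbol


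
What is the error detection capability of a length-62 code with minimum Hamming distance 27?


Detection capability = d_min - 1 = 27 - 1 = 26

26 errors


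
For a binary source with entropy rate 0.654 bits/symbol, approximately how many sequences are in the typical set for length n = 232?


log2|A_typical| = nH = 232 * 0.654 = 151.728, so |A_typical| ~ 2^151.728 = 4.728e+45

4.728e+45


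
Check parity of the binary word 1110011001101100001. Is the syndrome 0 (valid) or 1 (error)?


Syndrome = XOR of all bits = 1 XOR 1 XOR 1 XOR 0 XOR 0 XOR 1 XOR 1 XOR 0 XOR 0 XOR 1 XOR 1 XOR 0 XOR 1 XOR 1 XOR 0 XOR 0 XOR 0 XOR 0 XOR 1 = 0

0


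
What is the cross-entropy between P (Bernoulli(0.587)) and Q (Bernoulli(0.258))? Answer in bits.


H(P,Q) = -p*log2(q) - (1-p)*log2(1-q). -0.587*log2(0.258) = 1.147325; -0.413*log2(0.742) = 0.177800. H(P,Q) = 1.147325 + 0.177800 = 1.3251

1.3251 bits


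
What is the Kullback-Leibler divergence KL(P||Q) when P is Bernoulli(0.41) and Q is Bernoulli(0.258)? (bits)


KL = p*log2(p/q) + (1-p)*log2((1-p)/(1-q)) = 0.41*log2(0.41/0.258) + 0.59*log2(0.59/0.742) = 0.0789

0.0789 bits


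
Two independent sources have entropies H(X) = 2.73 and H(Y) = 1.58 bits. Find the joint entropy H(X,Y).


For independent variables, H(X,Y) = H(X) + H(Y) = 2.73 + 1.58 = 4.31

4.31 bits


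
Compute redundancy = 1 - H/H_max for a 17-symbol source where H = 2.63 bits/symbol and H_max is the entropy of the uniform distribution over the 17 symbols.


H_max = log2(K) = log2(17) = 4.0875 bits/symbol. Redundancy = 1 - H/H_max = 1 - 2.63/4.0875 = 1 - 0.6434 = 0.3566

0.3566


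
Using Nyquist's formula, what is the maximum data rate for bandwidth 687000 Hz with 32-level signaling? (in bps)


Rate = 2 * B * log2(M) = 2 * 687000 * 5.0 = 6870000.0

6870000.0 bps


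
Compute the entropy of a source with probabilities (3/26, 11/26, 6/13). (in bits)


H = -sum(p_i * log2(p_i)). Terms: -(3/26)*log2(3/26) = 0.359478; -(11/26)*log2(11/26) = 0.525042; -(6/13)*log2(6/13) = 0.514836. H = 0.359478 + 0.525042 + 0.514836 = 1.3994

1.3994 bits


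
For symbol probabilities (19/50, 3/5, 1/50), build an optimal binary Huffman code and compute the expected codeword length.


Huffman construction (repeatedly merge the two least-probable nodes; each merge adds 1 bit to every symbol beneath it): 1/50 + 19/50 = 2/5; 2/5 + 3/5 = 1. Resulting codeword lengths (in the order the probabilities were given): (2, 1, 2). L_avg = sum(p_i * l_i) = 19/50*2 + 3/5*1 + 1/50*2 = 7/5 = 1.4

1.4 bits


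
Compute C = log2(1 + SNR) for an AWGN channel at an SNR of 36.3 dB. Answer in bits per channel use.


SNR_linear = 10^(36.3/10) = 4265.7952; C = log2(1 + SNR_linear) = log2(1 + 4265.7952) = 12.0589

12.0589 bits/channel use


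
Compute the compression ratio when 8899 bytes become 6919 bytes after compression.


Ratio = original / compressed = 8899 / 6919 = 1.2862

1.2862


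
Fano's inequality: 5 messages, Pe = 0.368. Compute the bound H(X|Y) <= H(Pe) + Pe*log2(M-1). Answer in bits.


H(Pe) = -Pe*log2(Pe) - (1-Pe)*log2(1-Pe) = -0.368*log2(0.368) - 0.632*log2(0.632) = 0.530738 + 0.418386 = 0.9491. Pe*log2(M-1) = 0.368*log2(4) = 0.736000. Bound = H(Pe) + Pe*log2(M-1) = 0.530738 + 0.418386 + 0.736000 = 1.6851

1.6851 bits


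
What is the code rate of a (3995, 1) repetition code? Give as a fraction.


Rate = k/n = 1/3995

1/3995


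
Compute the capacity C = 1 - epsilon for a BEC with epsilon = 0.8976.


C = 1 - epsilon = 1 - 0.8976 = 0.1024

0.1024 bits


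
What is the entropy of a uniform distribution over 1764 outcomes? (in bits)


H = log2(n) = log2(1764) = 10.7846

10.7846 bits


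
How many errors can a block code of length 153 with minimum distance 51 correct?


Correction capability = floor((d-1)/2) = floor((51-1)/2) = 25

25 errors


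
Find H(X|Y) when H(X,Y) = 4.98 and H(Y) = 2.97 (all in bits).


H(X|Y) = H(X,Y) - H(Y) = 4.98 - 2.97 = 2.01

2.01 bits


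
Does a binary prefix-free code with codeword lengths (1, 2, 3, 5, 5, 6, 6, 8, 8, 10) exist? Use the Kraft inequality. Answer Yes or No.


Kraft sum = sum(2^(-l_i)) = 0.9775, need <= 1. Result: satisfied (a binary prefix-free code with these lengths exists)

Yes


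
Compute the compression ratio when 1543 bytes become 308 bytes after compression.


Ratio = original / compressed = 1543 / 308 = 5.0097

5.0097


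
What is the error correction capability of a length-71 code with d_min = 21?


Correction capability = floor((d-1)/2) = floor((21-1)/2) = 10

10 errors


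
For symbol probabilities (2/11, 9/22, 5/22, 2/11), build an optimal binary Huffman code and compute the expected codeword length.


Huffman construction (repeatedly merge the two least-probable nodes; each merge adds 1 bit to every symbol beneath it): 2/11 + 2/11 = 4/11; 5/22 + 4/11 = 13/22; 9/22 + 13/22 = 1. Resulting codeword lengths (in the order the probabilities were given): (3, 1, 2, 3). L_avg = sum(p_i * l_i) = 2/11*3 + 9/22*1 + 5/22*2 + 2/11*3 = 43/22 = 1.9545

1.9545 bits


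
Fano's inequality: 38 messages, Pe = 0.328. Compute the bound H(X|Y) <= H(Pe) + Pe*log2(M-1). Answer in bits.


H(Pe) = -Pe*log2(Pe) - (1-Pe)*log2(1-Pe) = -0.328*log2(0.328) - 0.672*log2(0.672) = 0.527500 + 0.385370 = 0.9129. Pe*log2(M-1) = 0.328*log2(37) = 1.708701. Bound = H(Pe) + Pe*log2(M-1) = 0.527500 + 0.385370 + 1.708701 = 2.6216

2.6216 bits


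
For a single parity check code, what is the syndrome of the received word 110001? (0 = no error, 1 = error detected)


Syndrome = XOR of all bits = 1 XOR 1 XOR 0 XOR 0 XOR 0 XOR 1 = 1

1


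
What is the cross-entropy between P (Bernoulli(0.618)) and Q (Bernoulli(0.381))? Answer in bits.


H(P,Q) = -p*log2(q) - (1-p)*log2(1-q). -0.618*log2(0.381) = 0.860341; -0.382*log2(0.619) = 0.264340. H(P,Q) = 0.860341 + 0.264340 = 1.1247

1.1247 bits


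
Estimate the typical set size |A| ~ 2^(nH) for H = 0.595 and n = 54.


log2|A_typical| = nH = 54 * 0.595 = 32.13, so |A_typical| ~ 2^32.13 = 4.700e+09

4.700e+09


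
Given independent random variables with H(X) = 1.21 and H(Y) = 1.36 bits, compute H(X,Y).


For independent variables, H(X,Y) = H(X) + H(Y) = 1.21 + 1.36 = 2.57

2.57 bits


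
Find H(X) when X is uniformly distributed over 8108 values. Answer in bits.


H = log2(n) = log2(8108) = 12.9851

12.9851 bits


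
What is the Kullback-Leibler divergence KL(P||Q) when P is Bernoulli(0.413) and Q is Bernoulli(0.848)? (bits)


KL = p*log2(p/q) + (1-p)*log2((1-p)/(1-q)) = 0.413*log2(0.413/0.848) + 0.587*log2(0.587/0.152) = 0.7156

0.7156 bits


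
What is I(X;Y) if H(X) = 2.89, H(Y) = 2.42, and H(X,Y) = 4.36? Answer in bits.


I(X;Y) = H(X) + H(Y) - H(X,Y) = 2.89 + 2.42 - 4.36 = 0.95

0.95 bits


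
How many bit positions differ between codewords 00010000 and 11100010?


Count differing positions: ^ ^ ^ ^ . . ^ . = 5 differences

5


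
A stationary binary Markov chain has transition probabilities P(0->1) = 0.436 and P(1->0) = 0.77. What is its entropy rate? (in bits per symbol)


Stationary distribution: pi_0 = p10/(p01+p10) = 0.6385, pi_1 = 0.3615. Entropy rate H' = pi_0*H(p01) + pi_1*H(p10) = 0.6385*0.9881 + 0.3615*0.778 = 0.9122

0.9122 bits/symbol


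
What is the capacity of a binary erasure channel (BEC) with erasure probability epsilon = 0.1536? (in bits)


C = 1 - epsilon = 1 - 0.1536 = 0.8464

0.8464 bits


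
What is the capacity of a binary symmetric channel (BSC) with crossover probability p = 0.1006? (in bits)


H(p) = -p*log2(p) - (1-p)*log2(1-p) = -0.1006*log2(0.1006) - 0.8994*log2(0.8994) = 0.333318 + 0.137577 = 0.4709. C = 1 - H(p) = 1 - 0.4709 = 0.5291

0.5291 bits


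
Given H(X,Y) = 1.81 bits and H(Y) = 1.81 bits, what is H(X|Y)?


H(X|Y) = H(X,Y) - H(Y) = 1.81 - 1.81 = 0.0

0.0 bits


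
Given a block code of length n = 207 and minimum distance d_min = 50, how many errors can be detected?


Detection capability = d_min - 1 = 50 - 1 = 49

49 errors


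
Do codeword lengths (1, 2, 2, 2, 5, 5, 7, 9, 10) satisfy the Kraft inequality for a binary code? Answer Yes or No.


Kraft sum = sum(2^(-l_i)) = 1.3232, need <= 1. Result: violated (a binary prefix-free code with these lengths cannot exist)

No


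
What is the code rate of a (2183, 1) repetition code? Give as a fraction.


Rate = k/n = 1/2183

1/2183


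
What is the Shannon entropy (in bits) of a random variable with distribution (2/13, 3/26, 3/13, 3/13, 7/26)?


H = -sum(p_i * log2(p_i)). Terms: -(2/13)*log2(2/13) = 0.415452; -(3/26)*log2(3/26) = 0.359478; -(3/13)*log2(3/13) = 0.488187; -(3/13)*log2(3/13) = 0.488187; -(7/26)*log2(7/26) = 0.509677. H = 0.415452 + 0.359478 + 0.488187 + 0.488187 + 0.509677 = 2.261

2.261 bits


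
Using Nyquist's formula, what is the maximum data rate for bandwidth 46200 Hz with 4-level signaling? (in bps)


Rate = 2 * B * log2(M) = 2 * 46200 * 2.0 = 184800.0

184800.0 bps


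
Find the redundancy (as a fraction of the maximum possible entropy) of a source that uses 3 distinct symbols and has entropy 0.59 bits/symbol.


H_max = log2(K) = log2(3) = 1.585 bits/symbol. Redundancy = 1 - H/H_max = 1 - 0.59/1.585 = 1 - 0.3722 = 0.6278

0.6278


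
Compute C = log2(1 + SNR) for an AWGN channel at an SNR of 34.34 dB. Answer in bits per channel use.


SNR_linear = 10^(34.34/10) = 2716.4393; C = log2(1 + SNR_linear) = log2(1 + 2716.4393) = 11.408

11.408 bits/channel use


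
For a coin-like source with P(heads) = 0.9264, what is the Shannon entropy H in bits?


H = -p*log2(p) - (1-p)*log2(1-p). -0.9264*log2(0.9264) = 0.102175; -0.0736*log2(0.0736) = 0.277041. H = 0.102175 + 0.277041 = 0.3792

0.3792 bits


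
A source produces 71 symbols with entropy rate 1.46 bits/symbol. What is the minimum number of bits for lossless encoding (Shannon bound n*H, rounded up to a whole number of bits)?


Minimum bits >= n * H = 71 * 1.46 = 103.66, rounded up to a whole number of bits = 104

104 bits


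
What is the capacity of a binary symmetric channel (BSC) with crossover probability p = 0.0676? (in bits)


H(p) = -p*log2(p) - (1-p)*log2(1-p) = -0.0676*log2(0.0676) - 0.9324*log2(0.9324) = 0.262750 + 0.094153 = 0.3569. C = 1 - H(p) = 1 - 0.3569 = 0.6431

0.6431 bits


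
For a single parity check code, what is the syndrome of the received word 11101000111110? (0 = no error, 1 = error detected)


Syndrome = XOR of all bits = 1 XOR 1 XOR 1 XOR 0 XOR 1 XOR 0 XOR 0 XOR 0 XOR 1 XOR 1 XOR 1 XOR 1 XOR 1 XOR 0 = 1

1


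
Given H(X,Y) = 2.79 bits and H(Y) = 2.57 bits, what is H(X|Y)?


H(X|Y) = H(X,Y) - H(Y) = 2.79 - 2.57 = 0.22

0.22 bits


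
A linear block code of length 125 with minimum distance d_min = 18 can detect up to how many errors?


Detection capability = d_min - 1 = 18 - 1 = 17

17 errors


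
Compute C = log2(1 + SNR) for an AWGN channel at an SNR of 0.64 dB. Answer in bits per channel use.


SNR_linear = 10^(0.64/10) = 1.1588; C = log2(1 + SNR_linear) = log2(1 + 1.1588) = 1.1102

1.1102 bits/channel use


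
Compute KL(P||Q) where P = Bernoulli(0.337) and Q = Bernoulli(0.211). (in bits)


KL = p*log2(p/q) + (1-p)*log2((1-p)/(1-q)) = 0.337*log2(0.337/0.211) + 0.663*log2(0.663/0.789) = 0.0612

0.0612 bits


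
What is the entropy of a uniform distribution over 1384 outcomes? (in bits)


H = log2(n) = log2(1384) = 10.4346

10.4346 bits
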